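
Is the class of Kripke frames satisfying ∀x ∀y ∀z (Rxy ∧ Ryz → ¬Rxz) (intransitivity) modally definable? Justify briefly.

Modal frame validity is preserved under surjective bounded morphisms.
The 7-cycle (worlds a,b,c,d,e,f,g with a→b→c→d→e→f→g→a) is intransitive. Mapping every world to a single reflexive point • is a surjective bounded morphism; the reflexive point is not intransitive (R••∧R•• but R••).
So no modal formula (or set of formulas) defines exactly the intransitive frames.

No — not modally definable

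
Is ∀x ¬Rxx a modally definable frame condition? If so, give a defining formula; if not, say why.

Not definable by any modal formula

Modal frame validity is preserved under surjective bounded morphisms.
The 2-cycle (worlds s,t with s→t→s) is irreflexive, and the map sending every world to a single reflexive point • is a surjective bounded morphism (forth: every edge maps to (•,•); back: every world has a successor). So any modal formula valid on the 2-cycle is also valid on the reflexive point, which is not irreflexive.
So the class is not modally definable.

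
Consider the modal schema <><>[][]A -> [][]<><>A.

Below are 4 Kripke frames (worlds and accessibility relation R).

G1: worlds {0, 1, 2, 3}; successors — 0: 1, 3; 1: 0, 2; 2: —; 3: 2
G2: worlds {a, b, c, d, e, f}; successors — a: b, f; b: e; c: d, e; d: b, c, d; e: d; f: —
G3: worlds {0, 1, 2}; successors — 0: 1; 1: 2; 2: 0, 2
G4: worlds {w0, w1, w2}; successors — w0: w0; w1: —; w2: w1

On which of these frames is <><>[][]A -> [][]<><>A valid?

G2, G3, G4

The schema corresponds to a generalized confluence (Geach) condition: forall x forall y forall z ((x R^2 y & x R^2 z) -> exists w (y R^2 w & z R^2 w)).
G1: fails — 0R²0, 0R²2 but no w with 0R²w and 2R²w.
G2: condition met.
G3: condition met.
G4: condition met.
Valid on: G2, G3, G4.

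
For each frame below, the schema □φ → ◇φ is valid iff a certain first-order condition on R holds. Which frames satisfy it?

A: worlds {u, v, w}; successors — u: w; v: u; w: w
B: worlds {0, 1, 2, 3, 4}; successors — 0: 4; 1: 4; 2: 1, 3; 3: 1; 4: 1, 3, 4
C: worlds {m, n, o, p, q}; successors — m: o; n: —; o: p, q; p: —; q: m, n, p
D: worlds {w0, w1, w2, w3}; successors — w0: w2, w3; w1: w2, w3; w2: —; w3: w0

A, B

This is the axiom for seriality; its first-order frame correspondent is ∀x ∃y Rxy.
A: condition met.
B: condition met.
C: fails — world n has no successor.
D: fails — world w2 has no successor.
Valid on: A, B.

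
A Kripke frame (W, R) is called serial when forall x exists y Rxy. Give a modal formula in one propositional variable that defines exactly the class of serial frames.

The condition is seriality. The D schema □ψ → ◇ψ defines it.
Suppose □ψ→◇ψ is valid. At any x set V(ψ)=W. Then □ψ at x, so ◇ψ at x, so x has a successor.

□ψ → ◇ψ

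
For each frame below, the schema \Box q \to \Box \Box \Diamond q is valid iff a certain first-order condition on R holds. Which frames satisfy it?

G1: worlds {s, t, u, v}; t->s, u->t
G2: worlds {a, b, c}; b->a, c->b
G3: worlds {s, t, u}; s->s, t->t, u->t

G3

This is the axiom for a generalized confluence (Geach) condition; its first-order frame correspondent is \forall x \forall z (x R^2 z \to \exists w (xRw \wedge zRw)).
G1: fails — uR²s but no w with uRw and sRw.
G2: fails — cR²a but no w with cRw and aRw.
G3: condition met.
Valid on: G3.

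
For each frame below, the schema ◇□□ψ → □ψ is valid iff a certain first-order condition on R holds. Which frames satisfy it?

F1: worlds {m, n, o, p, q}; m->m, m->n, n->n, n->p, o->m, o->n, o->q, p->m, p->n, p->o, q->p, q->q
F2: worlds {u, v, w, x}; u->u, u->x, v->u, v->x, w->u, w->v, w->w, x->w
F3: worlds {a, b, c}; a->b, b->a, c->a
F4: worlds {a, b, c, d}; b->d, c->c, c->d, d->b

F3

The schema corresponds to a generalized confluence (Geach) condition: ∀x ∀y ∀z ((xRy ∧ xRz) → ∃w (yR²w ∧ z = w)).
F1: fails — oRm, oRq but no w with mR²w and q=w.
F2: fails — uRx, uRx but no t with xR²t and x=t.
F3: ✓.
F4: fails — cRd, cRc but no w with dR²w and c=w.
Valid on: F3.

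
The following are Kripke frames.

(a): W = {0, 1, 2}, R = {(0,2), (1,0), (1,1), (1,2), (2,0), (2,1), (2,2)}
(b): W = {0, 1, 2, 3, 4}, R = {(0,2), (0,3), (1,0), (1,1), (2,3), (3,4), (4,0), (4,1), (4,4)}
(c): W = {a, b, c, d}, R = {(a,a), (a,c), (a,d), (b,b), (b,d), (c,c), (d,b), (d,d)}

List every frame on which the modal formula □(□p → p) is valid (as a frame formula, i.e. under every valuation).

This is the axiom for shift-reflexivity; its first-order frame correspondent is ∀x ∀y (Rxy → Ryy).
(a): fails — R10 but not R00.
(b): fails — R10 but not R00.
(c): satisfies the condition.
Valid on: (c).

(c)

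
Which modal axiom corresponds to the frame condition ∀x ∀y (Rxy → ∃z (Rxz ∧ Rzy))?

A defining formula is □□ψ → □ψ (the C4 axiom).
Suppose □□ψ→□ψ is valid. Take Rxy and set V(ψ)={w : xR²w}. Then □□ψ at x, so □ψ at x, so ψ at y, i.e. ∃z(Rxz∧Rzy).

□□ψ → □ψ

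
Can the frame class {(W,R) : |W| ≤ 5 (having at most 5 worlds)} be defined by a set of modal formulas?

Not definable by any modal formula

If a class were modally definable it would be closed under disjoint unions (Goldblatt–Thomason).
Any modal formula valid on each of 6 disjoint one-world frames is valid on their disjoint union (validity is preserved under disjoint unions). Each one-world frame has |W|=1≤5, but the union has |W|=6.
So the class is not modally definable.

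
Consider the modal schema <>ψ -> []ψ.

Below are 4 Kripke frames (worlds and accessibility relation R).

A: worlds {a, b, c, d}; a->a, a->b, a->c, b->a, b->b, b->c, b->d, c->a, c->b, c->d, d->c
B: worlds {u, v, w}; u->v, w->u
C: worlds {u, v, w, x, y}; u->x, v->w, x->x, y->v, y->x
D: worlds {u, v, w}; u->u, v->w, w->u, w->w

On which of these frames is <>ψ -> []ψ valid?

The schema corresponds to partial functionality: forall x forall y forall z (Rxy & Rxz -> y = z).
A: fails — a sees both a and b.
B: holds.
C: fails — y sees both v and x.
D: fails — w sees both u and w.

B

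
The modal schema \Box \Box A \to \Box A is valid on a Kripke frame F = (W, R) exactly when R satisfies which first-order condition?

density: \forall x \forall y (Rxy \to \exists z (Rxz \wedge Rzy))

Suppose □□A→□A is valid. Take Rxy and set V(A)={w : xR²w}. Then □□A at x, so □A at x, so A at y, i.e. ∃z(Rxz∧Rzy).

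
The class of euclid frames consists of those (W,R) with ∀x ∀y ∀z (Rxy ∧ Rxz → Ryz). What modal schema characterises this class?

This is the Euclidean property; the standard corresponding axiom is 5: ◇q → □◇q.
Suppose ◇q→□◇q is valid. Take Rxy, Rxz and set V(q)={y}. Then ◇q at x, so □◇q at x, so ◇q at z, so some w with Rzw has q; w=y, i.e. Rzy. By symmetry of the argument, Ryz.

◇q → □◇q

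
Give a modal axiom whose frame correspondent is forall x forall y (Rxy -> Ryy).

This is shift-reflexivity; the standard corresponding axiom is T□: □(□p → p).
Suppose □(□p→p) is valid. Take Rxy and set V(p)={w : Ryw}. Then at y, □p holds; since □(□p→p) at x, □p→p at y, so p at y, i.e. Ryy.

□(□p → p)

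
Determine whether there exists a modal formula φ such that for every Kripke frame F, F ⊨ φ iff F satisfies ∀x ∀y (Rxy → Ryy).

The condition is shift-reflexivity. A defining modal formula is □(□q → q).

Yes — defined by □(□q → q)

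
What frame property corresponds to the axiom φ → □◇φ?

symmetry

Suppose φ→□◇φ is valid. Take Rxy and set V(φ)={x}. Then φ at x, so □◇φ at x, so ◇φ at y, so some z with Ryz has φ; z=x, i.e. Ryx.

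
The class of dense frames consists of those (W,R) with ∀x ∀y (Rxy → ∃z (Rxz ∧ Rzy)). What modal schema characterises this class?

This is density; the standard corresponding axiom is C4: □□ψ → □ψ.
Suppose □□ψ→□ψ is valid. Take Rxy and set V(ψ)={w : xR²w}. Then □□ψ at x, so □ψ at x, so ψ at y, i.e. ∃z(Rxz∧Rzy).

□□ψ → □ψ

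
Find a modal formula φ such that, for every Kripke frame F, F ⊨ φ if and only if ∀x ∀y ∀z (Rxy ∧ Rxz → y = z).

◇s → □s

The condition is partial functionality. The CD schema ◇s → □s defines it.
Suppose ◇s→□s is valid. Take Rxy, Rxz and set V(s)={y}. Then ◇s at x, so □s at x, so s at z, i.e. z=y.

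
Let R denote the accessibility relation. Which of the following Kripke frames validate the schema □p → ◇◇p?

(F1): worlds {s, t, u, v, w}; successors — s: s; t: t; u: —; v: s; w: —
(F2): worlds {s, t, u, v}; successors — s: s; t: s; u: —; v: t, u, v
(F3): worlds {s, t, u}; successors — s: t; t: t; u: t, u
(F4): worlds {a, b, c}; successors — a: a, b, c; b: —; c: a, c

This is the axiom for a generalized confluence (Geach) condition; its first-order frame correspondent is ∀x ∃w (xRw ∧ xR²w).
(F1): fails — at u but no w* with uRw* and uR²w*.
(F2): fails — at u but no w with uRw and uR²w.
(F3): holds.
(F4): fails — at b but no w with bRw and bR²w.

(F3)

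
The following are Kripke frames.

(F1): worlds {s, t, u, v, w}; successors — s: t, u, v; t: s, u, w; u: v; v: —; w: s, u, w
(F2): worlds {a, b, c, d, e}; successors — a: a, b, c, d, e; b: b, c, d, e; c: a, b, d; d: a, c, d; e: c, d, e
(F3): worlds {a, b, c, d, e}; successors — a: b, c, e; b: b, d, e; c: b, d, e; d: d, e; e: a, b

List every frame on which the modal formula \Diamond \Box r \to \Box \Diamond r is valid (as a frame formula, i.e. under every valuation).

The schema corresponds to convergence: \forall x \forall y \forall z (Rxy \wedge Rxz \to \exists w (Ryw \wedge Rzw)).
(F1): fails — Rsv and Rsv but v and v have no common successor.
(F2): ✓.
(F3): fails — Rbe and Rbd but e and d have no common successor.
Valid on: (F2).

(F2)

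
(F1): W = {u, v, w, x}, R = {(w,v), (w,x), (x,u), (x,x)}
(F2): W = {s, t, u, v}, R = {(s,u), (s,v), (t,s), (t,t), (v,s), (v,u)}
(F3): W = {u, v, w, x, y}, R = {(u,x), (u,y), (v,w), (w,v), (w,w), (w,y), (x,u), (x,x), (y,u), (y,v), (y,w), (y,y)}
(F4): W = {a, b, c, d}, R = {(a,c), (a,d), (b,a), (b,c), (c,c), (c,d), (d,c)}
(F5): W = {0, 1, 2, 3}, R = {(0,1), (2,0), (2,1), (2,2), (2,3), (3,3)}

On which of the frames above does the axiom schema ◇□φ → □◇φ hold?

The schema corresponds to convergence: ∀x ∀y ∀z (Rxy ∧ Rxz → ∃w (Ryw ∧ Rzw)).
(F1): fails — Rwx and Rwv but x and v have no common successor.
(F2): fails — Rsv and Rsu but v and u have no common successor.
(F3): fails — Ryv and Ryu but v and u have no common successor.
(F4): ✓.
(F5): fails — R01 and R01 but 1 and 1 have no common successor.

(F4)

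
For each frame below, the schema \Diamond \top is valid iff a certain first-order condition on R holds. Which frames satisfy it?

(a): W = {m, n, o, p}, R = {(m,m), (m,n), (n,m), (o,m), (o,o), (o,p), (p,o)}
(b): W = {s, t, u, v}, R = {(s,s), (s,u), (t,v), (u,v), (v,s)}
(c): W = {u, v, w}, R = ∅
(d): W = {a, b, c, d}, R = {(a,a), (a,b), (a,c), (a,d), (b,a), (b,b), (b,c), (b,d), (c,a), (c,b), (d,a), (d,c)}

(a), (b), (d)

Frame correspondent (Sahlqvist): \forall x \exists y Rxy — i.e. seriality.
(a): ✓.
(b): ✓.
(c): fails — world u has no successor.
(d): ✓.
Valid on: (a), (b), (d).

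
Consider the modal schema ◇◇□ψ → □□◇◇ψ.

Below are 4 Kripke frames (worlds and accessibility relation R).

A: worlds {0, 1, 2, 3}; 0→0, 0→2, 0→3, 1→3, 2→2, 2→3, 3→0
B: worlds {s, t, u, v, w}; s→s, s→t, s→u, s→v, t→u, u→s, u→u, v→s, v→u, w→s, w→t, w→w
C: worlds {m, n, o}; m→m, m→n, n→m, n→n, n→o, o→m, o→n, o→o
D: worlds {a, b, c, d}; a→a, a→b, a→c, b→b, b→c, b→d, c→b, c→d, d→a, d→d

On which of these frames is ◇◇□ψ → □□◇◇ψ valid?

The schema corresponds to a generalized confluence (Geach) condition: ∀x ∀y ∀z ((xR²y ∧ xR²z) → ∃w (yRw ∧ zR²w)).
A: ✓.
B: ✓.
C: ✓.
D: ✓.
Valid on: A, B, C, D.

A, B, C, D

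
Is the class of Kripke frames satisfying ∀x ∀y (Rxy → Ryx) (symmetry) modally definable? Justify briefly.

Yes: it is symmetry, defined by the B schema p → □◇p.
Suppose p→□◇p is valid. Take Rxy and set V(p)={x}. Then p at x, so □◇p at x, so ◇p at y, so some z with Ryz has p; z=x, i.e. Ryx.

Definable; p → □◇p defines it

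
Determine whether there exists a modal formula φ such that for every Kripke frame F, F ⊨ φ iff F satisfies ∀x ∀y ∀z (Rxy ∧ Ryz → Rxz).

Yes: it is transitivity, defined by the 4 schema □q → □□q.
Suppose □q→□□q is valid. Take Rxy, Ryz and set V(q)={w : Rxw}. Then □q at x, so □□q at x, so □q at y, so q at z, i.e. Rxz.

Yes, by □q → □□q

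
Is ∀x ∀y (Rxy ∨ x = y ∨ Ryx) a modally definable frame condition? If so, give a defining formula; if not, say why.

If a class were modally definable it would be closed under disjoint unions (Goldblatt–Thomason).
Take 3 disjoint single-world reflexive frames: each is trivially connected, but their disjoint union has 3 worlds with no edge between distinct components, so it is not connected.
Hence connectedness of R is not modally definable.

Not definable by any modal formula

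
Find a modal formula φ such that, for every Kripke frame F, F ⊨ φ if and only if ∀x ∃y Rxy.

□r → ◇r

A defining formula is □r → ◇r (the D axiom).
Suppose □r→◇r is valid. At any x set V(r)=W. Then □r at x, so ◇r at x, so x has a successor.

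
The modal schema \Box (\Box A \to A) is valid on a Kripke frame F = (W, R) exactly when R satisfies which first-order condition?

This schema is the T□ axiom.
Its frame correspondent is shift-reflexivity — \forall x \forall y (Rxy \to Ryy).

Shift-reflexivity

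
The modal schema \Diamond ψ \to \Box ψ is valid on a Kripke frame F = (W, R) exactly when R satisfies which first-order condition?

partial functionality

Suppose ◇ψ→□ψ is valid. Take Rxy, Rxz and set V(ψ)={y}. Then ◇ψ at x, so □ψ at x, so ψ at z, i.e. z=y.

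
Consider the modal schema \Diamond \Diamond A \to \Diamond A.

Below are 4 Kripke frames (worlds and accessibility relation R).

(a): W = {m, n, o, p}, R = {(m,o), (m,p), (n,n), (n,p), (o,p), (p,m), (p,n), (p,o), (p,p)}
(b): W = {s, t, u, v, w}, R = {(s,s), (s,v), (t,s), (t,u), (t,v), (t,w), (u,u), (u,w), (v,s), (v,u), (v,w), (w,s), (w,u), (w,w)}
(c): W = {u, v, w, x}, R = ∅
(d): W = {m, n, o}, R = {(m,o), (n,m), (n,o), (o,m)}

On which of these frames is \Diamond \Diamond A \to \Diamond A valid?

(c)

Frame correspondent (Sahlqvist): \forall x \forall y (x R^2 y \to \exists w (y = w \wedge xRw)) — i.e. a generalized confluence (Geach) condition.
(a): fails — mR²m but no w with m=w and mRw.
(b): fails — sR²u but no w* with u=w* and sRw*.
(c): satisfies the condition.
(d): fails — mR²m but no w with m=w and mRw.
Valid on: (c).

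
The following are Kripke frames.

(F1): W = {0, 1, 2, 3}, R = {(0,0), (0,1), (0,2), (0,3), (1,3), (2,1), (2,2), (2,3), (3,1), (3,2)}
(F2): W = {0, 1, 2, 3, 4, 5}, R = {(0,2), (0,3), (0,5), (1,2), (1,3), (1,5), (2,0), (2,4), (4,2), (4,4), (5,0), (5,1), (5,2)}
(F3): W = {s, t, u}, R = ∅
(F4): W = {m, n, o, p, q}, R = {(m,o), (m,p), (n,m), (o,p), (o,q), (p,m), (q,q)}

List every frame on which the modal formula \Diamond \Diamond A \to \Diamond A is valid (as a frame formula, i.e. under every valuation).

This is the axiom for transitivity; its first-order frame correspondent is \forall x \forall y \forall z (Rxy \wedge Ryz \to Rxz).
(F1): fails — R32 and R23 but not R33.
(F2): fails — R02 and R20 but not R00.
(F3): ✓.
(F4): fails — Rop and Rpm but not Rom.
Valid on: (F3).

(F3)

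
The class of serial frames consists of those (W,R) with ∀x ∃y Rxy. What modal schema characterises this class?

□ψ → ◇ψ

The condition is seriality. The D schema □ψ → ◇ψ defines it.
Suppose □ψ→◇ψ is valid. At any x set V(ψ)=W. Then □ψ at x, so ◇ψ at x, so x has a successor.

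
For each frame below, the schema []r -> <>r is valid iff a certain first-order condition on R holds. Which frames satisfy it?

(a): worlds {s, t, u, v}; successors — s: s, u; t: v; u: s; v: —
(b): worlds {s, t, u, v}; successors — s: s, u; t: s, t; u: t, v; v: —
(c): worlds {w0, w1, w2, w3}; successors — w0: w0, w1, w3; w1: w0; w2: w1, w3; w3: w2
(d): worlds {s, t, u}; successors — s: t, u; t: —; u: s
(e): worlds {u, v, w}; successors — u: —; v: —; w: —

The schema corresponds to seriality: forall x exists y Rxy.
(a): fails — world v has no successor.
(b): fails — world v has no successor.
(c): condition met.
(d): fails — world t has no successor.
(e): fails — world u has no successor.

(c)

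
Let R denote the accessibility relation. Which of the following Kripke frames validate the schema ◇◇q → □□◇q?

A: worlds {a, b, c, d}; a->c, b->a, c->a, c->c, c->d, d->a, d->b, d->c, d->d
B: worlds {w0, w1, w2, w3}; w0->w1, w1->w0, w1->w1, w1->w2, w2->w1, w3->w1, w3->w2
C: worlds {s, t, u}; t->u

Frame correspondent (Sahlqvist): ∀x ∀y ∀z ((xR²y ∧ xR²z) → ∃w (y = w ∧ zRw)) — i.e. a generalized confluence (Geach) condition.
A: fails — aR²a, aR²a but no w with a=w and aRw.
B: fails — w0R²w0, w0R²w0 but no w with w0=w and w0Rw.
C: holds.
Valid on: C.

C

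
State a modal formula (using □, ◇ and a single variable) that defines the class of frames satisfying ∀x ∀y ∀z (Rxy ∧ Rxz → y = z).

◇ψ → □ψ

A defining formula is ◇ψ → □ψ (the CD axiom).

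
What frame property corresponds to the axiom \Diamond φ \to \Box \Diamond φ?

The Euclidean property

Suppose ◇φ→□◇φ is valid. Take Rxy, Rxz and set V(φ)={y}. Then ◇φ at x, so □◇φ at x, so ◇φ at z, so some w with Rzw has φ; w=y, i.e. Rzy. By symmetry of the argument, Ryz.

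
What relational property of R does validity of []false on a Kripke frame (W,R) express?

This is the Ver axiom.
It corresponds to emptiness of R: forall x forall y ~Rxy.

Emptiness of R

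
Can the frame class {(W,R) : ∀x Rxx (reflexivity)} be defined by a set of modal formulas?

Yes: it is reflexivity, defined by the T schema □r → r.
Suppose □r→r is valid. At any x set V(r)={w : Rxw}. Then □r holds at x, so r holds at x, i.e. Rxx.

Yes, by □r → r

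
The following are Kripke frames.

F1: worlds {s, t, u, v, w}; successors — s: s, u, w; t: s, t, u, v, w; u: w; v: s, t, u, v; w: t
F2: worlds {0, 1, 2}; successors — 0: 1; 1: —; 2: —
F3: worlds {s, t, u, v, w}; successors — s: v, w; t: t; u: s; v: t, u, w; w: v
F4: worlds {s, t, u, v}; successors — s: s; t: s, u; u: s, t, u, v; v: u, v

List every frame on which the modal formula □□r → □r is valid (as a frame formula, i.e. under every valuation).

Frame correspondent (Sahlqvist): ∀x ∀y (Rxy → ∃z (Rxz ∧ Rzy)) — i.e. density.
F1: fails — Ruw but no z with Ruz and Rzw.
F2: fails — R01 but no z with R0z and Rz1.
F3: fails — Rvw but no z with Rvz and Rzw.
F4: satisfies the condition.
Valid on: F4.

F4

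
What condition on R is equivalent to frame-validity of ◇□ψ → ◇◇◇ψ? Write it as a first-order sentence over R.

This is a Sahlqvist (Geach-type) schema ◇^1□^1ψ → □^0◇^3ψ.
Minimal-valuation argument: fix x; take any y with xR^1y and any z with xR^0z. Set V(ψ) to the set of worlds R-reachable from y in exactly 1 step. Then □^1ψ holds at y, so the antecedent holds at x; validity forces ◇^3ψ at z, giving a w with zR^3w and yR^1w.
First-order correspondent: ∀x ∀y (xRy → ∃w (yRw ∧ xR³w)).

∀x ∀y (xRy → ∃w (yRw ∧ xR³w))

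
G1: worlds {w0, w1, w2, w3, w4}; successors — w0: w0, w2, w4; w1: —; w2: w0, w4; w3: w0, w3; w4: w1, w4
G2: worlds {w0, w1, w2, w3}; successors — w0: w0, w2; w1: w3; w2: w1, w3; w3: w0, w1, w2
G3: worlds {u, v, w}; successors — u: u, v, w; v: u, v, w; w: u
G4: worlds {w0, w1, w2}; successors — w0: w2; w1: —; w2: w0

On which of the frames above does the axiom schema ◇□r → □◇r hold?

G3, G4

Frame correspondent (Sahlqvist): ∀x ∀y ∀z (Rxy ∧ Rxz → ∃w (Ryw ∧ Rzw)) — i.e. convergence.
G1: fails — Rw4w4 and Rw4w1 but w4 and w1 have no common successor.
G2: fails — Rw0w2 and Rw0w0 but w2 and w0 have no common successor.
G3: condition met.
G4: condition met.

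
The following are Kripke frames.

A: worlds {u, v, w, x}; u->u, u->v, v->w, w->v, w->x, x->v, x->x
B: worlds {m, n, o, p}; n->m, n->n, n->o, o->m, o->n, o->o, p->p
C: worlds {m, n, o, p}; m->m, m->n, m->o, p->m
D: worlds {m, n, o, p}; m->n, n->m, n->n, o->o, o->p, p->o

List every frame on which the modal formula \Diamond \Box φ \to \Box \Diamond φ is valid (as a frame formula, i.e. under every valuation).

Frame correspondent (Sahlqvist): \forall x \forall y \forall z (Rxy \wedge Rxz \to \exists w (Ryw \wedge Rzw)) — i.e. convergence.
A: fails — Ruv and Ruu but v and u have no common successor.
B: fails — Rnn and Rnm but n and m have no common successor.
C: fails — Rmn and Rmn but n and n have no common successor.
D: condition met.

D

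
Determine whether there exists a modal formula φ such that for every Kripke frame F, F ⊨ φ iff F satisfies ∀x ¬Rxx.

Any modally definable frame class is closed under surjective bounded morphisms.
The 3-cycle (worlds 0,1,2 with 0→1→2→0) is irreflexive, and the map sending every world to a single reflexive point • is a surjective bounded morphism (forth: every edge maps to (•,•); back: every world has a successor). So any modal formula valid on the 3-cycle is also valid on the reflexive point, which is not irreflexive.
So no modal formula (or set of formulas) defines exactly the irreflexive frames.

Not definable by any modal formula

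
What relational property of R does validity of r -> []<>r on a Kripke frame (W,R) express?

symmetry: forall x forall y (Rxy -> Ryx)

Suppose r→□◇r is valid. Take Rxy and set V(r)={x}. Then r at x, so □◇r at x, so ◇r at y, so some z with Ryz has r; z=x, i.e. Ryx.
Conversely, on a frame with symmetry the schema holds at every world under every valuation.
Frame condition: forall x forall y (Rxy -> Ryx).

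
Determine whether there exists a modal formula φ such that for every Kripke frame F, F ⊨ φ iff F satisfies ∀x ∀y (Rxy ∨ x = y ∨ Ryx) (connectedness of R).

Any modally definable frame class is closed under disjoint unions.
Take 4 disjoint single-world reflexive frames: each is trivially connected, but their disjoint union has 4 worlds with no edge between distinct components, so it is not connected.
So no modal formula (or set of formulas) defines exactly the connected frames.

No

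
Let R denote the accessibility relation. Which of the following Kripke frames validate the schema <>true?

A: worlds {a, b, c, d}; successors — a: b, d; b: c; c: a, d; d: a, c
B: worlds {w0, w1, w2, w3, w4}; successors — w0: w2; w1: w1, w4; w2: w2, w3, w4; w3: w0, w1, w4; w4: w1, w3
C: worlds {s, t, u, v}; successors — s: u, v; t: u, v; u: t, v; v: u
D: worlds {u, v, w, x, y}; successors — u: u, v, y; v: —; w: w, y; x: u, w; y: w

A, B, C

The schema corresponds to seriality: forall x exists y Rxy.
A: ✓.
B: ✓.
C: ✓.
D: fails — world v has no successor.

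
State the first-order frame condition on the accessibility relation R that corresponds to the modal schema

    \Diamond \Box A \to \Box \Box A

This is a Sahlqvist (Geach-type) schema ◇^1□^1A → □^2◇^0A.
First-order correspondent: \forall x \forall y \forall z ((xRy \wedge x R^2 z) \to \exists w (yRw \wedge z = w)).

\forall x \forall y \forall z ((xRy \wedge x R^2 z) \to \exists w (yRw \wedge z = w))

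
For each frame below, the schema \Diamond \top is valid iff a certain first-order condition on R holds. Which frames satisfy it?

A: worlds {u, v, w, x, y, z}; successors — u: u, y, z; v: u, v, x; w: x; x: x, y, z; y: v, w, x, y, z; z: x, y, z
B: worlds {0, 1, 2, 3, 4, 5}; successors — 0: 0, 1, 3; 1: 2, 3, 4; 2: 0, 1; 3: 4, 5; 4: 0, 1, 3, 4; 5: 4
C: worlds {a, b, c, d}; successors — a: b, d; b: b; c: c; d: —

A, B

The schema corresponds to seriality: \forall x \exists y Rxy.
A: ✓.
B: ✓.
C: fails — world d has no successor.
Valid on: A, B.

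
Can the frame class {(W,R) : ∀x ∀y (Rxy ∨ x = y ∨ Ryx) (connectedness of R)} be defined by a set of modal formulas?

Not definable by any modal formula

Modal frame validity is preserved under disjoint unions.
Take 3 disjoint single-world reflexive frames: each is trivially connected, but their disjoint union has 3 worlds with no edge between distinct components, so it is not connected.
So the class is not modally definable.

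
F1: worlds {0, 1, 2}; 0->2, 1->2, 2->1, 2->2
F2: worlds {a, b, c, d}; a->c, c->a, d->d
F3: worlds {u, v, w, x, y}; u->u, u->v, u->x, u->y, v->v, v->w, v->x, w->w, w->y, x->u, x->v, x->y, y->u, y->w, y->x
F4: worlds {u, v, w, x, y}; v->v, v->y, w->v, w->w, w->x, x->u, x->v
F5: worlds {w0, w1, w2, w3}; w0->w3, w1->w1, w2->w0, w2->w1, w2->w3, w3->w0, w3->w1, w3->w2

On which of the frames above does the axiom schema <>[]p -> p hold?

The schema corresponds to symmetry: forall x forall y (Rxy -> Ryx).
F1: fails — R02 but not R20.
F2: condition met.
F3: fails — Ruv but not Rvu.
F4: fails — Rwx but not Rxw.
F5: fails — Rw3w1 but not Rw1w3.

F2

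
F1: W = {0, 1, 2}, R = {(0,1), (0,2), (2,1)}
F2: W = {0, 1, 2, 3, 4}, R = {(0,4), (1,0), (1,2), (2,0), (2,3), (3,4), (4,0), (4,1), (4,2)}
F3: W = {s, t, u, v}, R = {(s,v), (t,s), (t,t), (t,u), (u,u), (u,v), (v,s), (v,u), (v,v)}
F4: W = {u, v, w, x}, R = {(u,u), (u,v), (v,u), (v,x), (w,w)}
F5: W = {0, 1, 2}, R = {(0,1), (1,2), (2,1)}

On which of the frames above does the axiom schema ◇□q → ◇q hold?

Frame correspondent (Sahlqvist): ∀x ∀y (xRy → ∃w (yRw ∧ xRw)) — i.e. a generalized confluence (Geach) condition.
F1: fails — 0R1 but no w with 1Rw and 0Rw.
F2: fails — 0R4 but no w with 4Rw and 0Rw.
F3: fails — tRs but no w with sRw and tRw.
F4: fails — vRx but no t with xRt and vRt.
F5: fails — 0R1 but no w with 1Rw and 0Rw.

none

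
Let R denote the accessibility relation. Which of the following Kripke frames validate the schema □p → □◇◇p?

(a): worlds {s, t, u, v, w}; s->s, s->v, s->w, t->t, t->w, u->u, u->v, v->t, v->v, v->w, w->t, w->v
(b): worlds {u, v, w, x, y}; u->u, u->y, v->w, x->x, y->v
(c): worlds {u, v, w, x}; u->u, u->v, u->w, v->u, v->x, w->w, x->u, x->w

(a), (c)

The schema corresponds to a generalized confluence (Geach) condition: ∀x ∀z (xRz → ∃w (xRw ∧ zR²w)).
(a): holds.
(b): fails — uRy but no t with uRt and yR²t.
(c): holds.
Valid on: (a), (c).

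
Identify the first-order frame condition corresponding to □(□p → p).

Suppose □(□p→p) is valid. Take Rxy and set V(p)={w : Ryw}. Then at y, □p holds; since □(□p→p) at x, □p→p at y, so p at y, i.e. Ryy.
Conversely, on a frame with shift-reflexivity the schema holds at every world under every valuation.
Frame condition: ∀x ∀y (Rxy → Ryy).

shift-reflexivity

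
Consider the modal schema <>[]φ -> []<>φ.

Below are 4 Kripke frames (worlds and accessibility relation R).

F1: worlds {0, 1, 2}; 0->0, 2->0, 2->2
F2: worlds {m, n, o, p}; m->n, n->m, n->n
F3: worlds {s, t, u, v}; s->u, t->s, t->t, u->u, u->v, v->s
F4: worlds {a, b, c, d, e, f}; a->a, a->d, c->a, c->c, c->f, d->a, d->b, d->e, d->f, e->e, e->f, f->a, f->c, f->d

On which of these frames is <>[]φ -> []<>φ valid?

The schema corresponds to convergence: forall x forall y forall z (Rxy & Rxz -> exists w (Ryw & Rzw)).
F1: satisfies the condition.
F2: satisfies the condition.
F3: fails — Rts and Rtt but s and t have no common successor.
F4: fails — Rdf and Rdb but f and b have no common successor.
Valid on: F1, F2.

F1, F2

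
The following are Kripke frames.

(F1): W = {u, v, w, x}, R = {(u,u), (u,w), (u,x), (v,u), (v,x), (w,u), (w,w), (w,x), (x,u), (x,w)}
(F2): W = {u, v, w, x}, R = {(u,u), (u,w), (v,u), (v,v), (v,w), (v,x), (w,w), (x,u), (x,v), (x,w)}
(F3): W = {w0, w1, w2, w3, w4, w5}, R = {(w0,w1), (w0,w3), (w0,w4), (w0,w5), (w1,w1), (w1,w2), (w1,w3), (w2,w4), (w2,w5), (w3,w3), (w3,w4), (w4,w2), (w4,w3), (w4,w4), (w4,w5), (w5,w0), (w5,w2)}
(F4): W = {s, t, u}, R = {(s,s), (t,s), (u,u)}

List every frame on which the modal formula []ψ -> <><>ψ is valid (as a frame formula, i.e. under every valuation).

The schema corresponds to a generalized confluence (Geach) condition: forall x exists w (xRw & x R^2 w).
(F1): ✓.
(F2): ✓.
(F3): fails — at w5 but no w with w5Rw and w5R²w.
(F4): ✓.

(F1), (F2), (F4)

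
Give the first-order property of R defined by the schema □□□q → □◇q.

∀x ∀z (xRz → ∃w (xR³w ∧ zRw))

This is a Sahlqvist (Geach-type) schema ◇^0□^3q → □^1◇^1q.
Minimal-valuation argument: fix x; take any y with xR^0y and any z with xR^1z. Set V(q) to the set of worlds R-reachable from y in exactly 3 steps. Then □^3q holds at y, so the antecedent holds at x; validity forces ◇^1q at z, giving a w with zR^1w and yR^3w.
First-order correspondent: ∀x ∀z (xRz → ∃w (xR³w ∧ zRw)).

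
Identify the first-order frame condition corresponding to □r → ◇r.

Suppose □r→◇r is valid. At any x set V(r)=W. Then □r at x, so ◇r at x, so x has a successor.
Conversely, on a frame with seriality the schema holds at every world under every valuation.
So the correspondent is seriality.

seriality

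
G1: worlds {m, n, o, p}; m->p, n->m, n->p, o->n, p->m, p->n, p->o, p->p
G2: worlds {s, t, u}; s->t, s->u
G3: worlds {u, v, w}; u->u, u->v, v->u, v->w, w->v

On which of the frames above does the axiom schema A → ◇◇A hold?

This is the axiom for a generalized confluence (Geach) condition; its first-order frame correspondent is ∀x ∃w (x = w ∧ xR²w).
G1: fails — at o but no w with o=w and oR²w.
G2: fails — at s but no w with s=w and sR²w.
G3: satisfies the condition.

G3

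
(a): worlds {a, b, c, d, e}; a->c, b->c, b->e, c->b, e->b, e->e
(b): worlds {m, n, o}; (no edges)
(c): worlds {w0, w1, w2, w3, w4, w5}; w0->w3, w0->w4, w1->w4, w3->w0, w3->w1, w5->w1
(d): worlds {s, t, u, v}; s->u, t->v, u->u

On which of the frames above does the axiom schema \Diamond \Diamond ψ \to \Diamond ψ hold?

Frame correspondent (Sahlqvist): \forall x \forall y \forall z (Rxy \wedge Ryz \to Rxz) — i.e. transitivity.
(a): fails — Rbc and Rcb but not Rbb.
(b): ✓.
(c): fails — Rw3w1 and Rw1w4 but not Rw3w4.
(d): ✓.
Valid on: (b), (d).

(b), (d)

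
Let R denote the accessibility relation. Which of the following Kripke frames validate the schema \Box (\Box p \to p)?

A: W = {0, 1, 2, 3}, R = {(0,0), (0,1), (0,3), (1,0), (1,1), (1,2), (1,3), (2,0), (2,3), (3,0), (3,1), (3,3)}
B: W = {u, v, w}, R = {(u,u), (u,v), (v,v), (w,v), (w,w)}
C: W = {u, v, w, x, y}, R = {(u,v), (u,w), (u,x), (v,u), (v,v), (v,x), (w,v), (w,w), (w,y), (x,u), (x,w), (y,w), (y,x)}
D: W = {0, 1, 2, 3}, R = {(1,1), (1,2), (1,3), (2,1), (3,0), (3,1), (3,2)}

B

Frame correspondent (Sahlqvist): \forall x \forall y (Rxy \to Ryy) — i.e. shift-reflexivity.
A: fails — R12 but not R22.
B: satisfies the condition.
C: fails — Ryx but not Rxx.
D: fails — R32 but not R22.
Valid on: B.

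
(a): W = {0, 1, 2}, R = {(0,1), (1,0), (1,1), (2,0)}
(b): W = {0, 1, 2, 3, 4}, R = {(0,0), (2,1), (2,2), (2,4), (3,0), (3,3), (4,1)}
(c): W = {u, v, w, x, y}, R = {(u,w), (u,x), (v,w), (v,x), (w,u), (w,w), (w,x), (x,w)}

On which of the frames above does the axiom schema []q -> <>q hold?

Frame correspondent (Sahlqvist): forall x exists y Rxy — i.e. seriality.
(a): ✓.
(b): fails — world 1 has no successor.
(c): fails — world y has no successor.

(a)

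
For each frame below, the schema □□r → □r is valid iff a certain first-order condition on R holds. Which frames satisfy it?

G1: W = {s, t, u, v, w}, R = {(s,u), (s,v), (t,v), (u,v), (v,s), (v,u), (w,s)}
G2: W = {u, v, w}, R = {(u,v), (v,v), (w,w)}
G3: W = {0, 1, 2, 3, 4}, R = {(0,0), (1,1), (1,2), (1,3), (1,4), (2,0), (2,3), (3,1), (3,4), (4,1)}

The schema corresponds to density: ∀x ∀y (Rxy → ∃z (Rxz ∧ Rzy)).
G1: fails — Ruv but no z with Ruz and Rzv.
G2: holds.
G3: fails — R23 but no z with R2z and Rz3.
Valid on: G2.

G2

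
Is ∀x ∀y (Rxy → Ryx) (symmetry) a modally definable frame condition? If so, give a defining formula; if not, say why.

Definable; r → □◇r defines it

The condition is symmetry. A defining modal formula is r → □◇r.
Suppose r→□◇r is valid. Take Rxy and set V(r)={x}. Then r at x, so □◇r at x, so ◇r at y, so some z with Ryz has r; z=x, i.e. Ryx.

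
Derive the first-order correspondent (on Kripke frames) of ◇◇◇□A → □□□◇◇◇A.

This is a Sahlqvist (Geach-type) schema ◇^3□^1A → □^3◇^3A.
First-order correspondent: ∀x ∀y ∀z ((xR³y ∧ xR³z) → ∃w (yRw ∧ zR³w)).

∀x ∀y ∀z ((xR³y ∧ xR³z) → ∃w (yRw ∧ zR³w))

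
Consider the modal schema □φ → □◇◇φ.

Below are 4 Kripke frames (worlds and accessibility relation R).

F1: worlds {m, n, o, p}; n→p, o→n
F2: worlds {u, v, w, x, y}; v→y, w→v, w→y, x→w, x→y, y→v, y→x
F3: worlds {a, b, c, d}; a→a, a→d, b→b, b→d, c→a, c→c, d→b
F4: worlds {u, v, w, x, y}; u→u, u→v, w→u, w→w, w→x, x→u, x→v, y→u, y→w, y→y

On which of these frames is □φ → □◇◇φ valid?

This is the axiom for a generalized confluence (Geach) condition; its first-order frame correspondent is ∀x ∀z (xRz → ∃w (xRw ∧ zR²w)).
F1: fails — nRp but no w with nRw and pR²w.
F2: condition met.
F3: condition met.
F4: fails — uRv but no t with uRt and vR²t.

F2, F3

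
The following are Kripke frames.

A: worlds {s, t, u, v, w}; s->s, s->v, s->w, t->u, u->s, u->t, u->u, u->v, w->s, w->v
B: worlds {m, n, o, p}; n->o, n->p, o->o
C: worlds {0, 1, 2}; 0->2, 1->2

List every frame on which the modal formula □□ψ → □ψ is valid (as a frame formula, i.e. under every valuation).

A

Frame correspondent (Sahlqvist): ∀x ∀y (Rxy → ∃z (Rxz ∧ Rzy)) — i.e. density.
A: holds.
B: fails — Rnp but no z with Rnz and Rzp.
C: fails — R12 but no z with R1z and Rz2.
Valid on: A.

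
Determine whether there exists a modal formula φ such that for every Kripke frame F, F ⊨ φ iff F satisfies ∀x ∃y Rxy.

The condition is seriality. A defining modal formula is □r → ◇r.
Suppose □r→◇r is valid. At any x set V(r)=W. Then □r at x, so ◇r at x, so x has a successor.

Yes — defined by □r → ◇r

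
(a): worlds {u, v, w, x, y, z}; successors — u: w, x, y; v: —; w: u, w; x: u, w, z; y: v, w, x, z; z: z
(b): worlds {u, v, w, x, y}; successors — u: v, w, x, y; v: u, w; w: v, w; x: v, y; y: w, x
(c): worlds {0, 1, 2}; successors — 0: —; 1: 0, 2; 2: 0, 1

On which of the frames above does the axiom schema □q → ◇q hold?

(b)

This is the axiom for seriality; its first-order frame correspondent is ∀x ∃y Rxy.
(a): fails — world v has no successor.
(b): holds.
(c): fails — world 0 has no successor.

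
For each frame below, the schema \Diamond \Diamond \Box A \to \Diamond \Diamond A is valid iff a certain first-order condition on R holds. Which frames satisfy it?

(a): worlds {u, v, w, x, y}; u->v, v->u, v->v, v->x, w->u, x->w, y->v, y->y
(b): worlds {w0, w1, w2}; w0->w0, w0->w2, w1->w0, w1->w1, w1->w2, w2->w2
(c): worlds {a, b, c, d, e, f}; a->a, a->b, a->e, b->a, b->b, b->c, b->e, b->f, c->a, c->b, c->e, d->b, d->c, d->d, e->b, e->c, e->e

Frame correspondent (Sahlqvist): \forall x \forall y (x R^2 y \to \exists w (yRw \wedge x R^2 w)) — i.e. a generalized confluence (Geach) condition.
(a): fails — uR²x but no t with xRt and uR²t.
(b): holds.
(c): fails — aR²f but no w with fRw and aR²w.
Valid on: (b).

(b)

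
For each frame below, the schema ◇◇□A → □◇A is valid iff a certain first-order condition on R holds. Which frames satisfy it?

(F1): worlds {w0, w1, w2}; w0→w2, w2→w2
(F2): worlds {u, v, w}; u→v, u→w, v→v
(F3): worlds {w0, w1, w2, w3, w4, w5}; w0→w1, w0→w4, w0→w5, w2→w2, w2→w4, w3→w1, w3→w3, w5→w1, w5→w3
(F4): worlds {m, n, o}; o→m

(F1), (F4)

This is the axiom for a generalized confluence (Geach) condition; its first-order frame correspondent is ∀x ∀y ∀z ((xR²y ∧ xRz) → ∃w (yRw ∧ zRw)).
(F1): holds.
(F2): fails — uR²v, uRw but no t with vRt and wRt.
(F3): fails — w0R²w1, w0Rw1 but no w with w1Rw and w1Rw.
(F4): holds.
Valid on: (F1), (F4).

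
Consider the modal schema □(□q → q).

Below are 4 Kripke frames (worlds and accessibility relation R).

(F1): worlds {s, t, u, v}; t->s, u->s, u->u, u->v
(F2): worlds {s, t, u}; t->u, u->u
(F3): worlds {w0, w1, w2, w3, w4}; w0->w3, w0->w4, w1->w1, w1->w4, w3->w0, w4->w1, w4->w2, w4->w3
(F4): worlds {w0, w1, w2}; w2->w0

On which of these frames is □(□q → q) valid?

(F2)

Frame correspondent (Sahlqvist): ∀x ∀y (Rxy → Ryy) — i.e. shift-reflexivity.
(F1): fails — Rus but not Rss.
(F2): satisfies the condition.
(F3): fails — Rw0w4 but not Rw4w4.
(F4): fails — Rw2w0 but not Rw0w0.
Valid on: (F2).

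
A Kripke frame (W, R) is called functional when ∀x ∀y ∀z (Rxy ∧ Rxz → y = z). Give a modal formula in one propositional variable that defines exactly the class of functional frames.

◇ψ → □ψ

A defining formula is ◇ψ → □ψ (the CD axiom).
Suppose ◇ψ→□ψ is valid. Take Rxy, Rxz and set V(ψ)={y}. Then ◇ψ at x, so □ψ at x, so ψ at z, i.e. z=y.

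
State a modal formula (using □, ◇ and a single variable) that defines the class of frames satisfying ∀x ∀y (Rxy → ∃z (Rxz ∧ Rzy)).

□□ψ → □ψ

The condition is density. The C4 schema □□ψ → □ψ defines it.
Suppose □□ψ→□ψ is valid. Take Rxy and set V(ψ)={w : xR²w}. Then □□ψ at x, so □ψ at x, so ψ at y, i.e. ∃z(Rxz∧Rzy).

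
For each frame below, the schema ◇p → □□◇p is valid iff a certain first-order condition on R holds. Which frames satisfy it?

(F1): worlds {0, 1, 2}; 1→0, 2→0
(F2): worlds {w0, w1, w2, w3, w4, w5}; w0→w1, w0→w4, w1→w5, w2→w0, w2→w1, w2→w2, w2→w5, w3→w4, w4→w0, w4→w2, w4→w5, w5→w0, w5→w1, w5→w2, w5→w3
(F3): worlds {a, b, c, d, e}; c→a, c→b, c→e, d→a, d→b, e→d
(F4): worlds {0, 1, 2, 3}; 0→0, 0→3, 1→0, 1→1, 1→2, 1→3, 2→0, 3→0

The schema corresponds to a generalized confluence (Geach) condition: ∀x ∀y ∀z ((xRy ∧ xR²z) → ∃w (y = w ∧ zRw)).
(F1): holds.
(F2): fails — w0Rw4, w0R²w2 but no w with w4=w and w2Rw.
(F3): fails — cRe, cR²d but no w with e=w and dRw.
(F4): fails — 0R3, 0R²3 but no w with 3=w and 3Rw.

(F1)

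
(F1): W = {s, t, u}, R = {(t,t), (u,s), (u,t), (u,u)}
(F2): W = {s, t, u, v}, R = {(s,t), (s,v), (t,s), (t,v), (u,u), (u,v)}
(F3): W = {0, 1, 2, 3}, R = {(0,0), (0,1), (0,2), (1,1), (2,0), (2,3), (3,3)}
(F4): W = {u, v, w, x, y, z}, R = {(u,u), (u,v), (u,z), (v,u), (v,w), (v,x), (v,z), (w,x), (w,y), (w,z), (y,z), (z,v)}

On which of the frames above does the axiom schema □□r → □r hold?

(F1), (F3)

This is the axiom for density; its first-order frame correspondent is ∀x ∀y (Rxy → ∃z (Rxz ∧ Rzy)).
(F1): ✓.
(F2): fails — Rts but no z with Rtz and Rzs.
(F3): ✓.
(F4): fails — Rwx but no t with Rwt and Rtx.
Valid on: (F1), (F3).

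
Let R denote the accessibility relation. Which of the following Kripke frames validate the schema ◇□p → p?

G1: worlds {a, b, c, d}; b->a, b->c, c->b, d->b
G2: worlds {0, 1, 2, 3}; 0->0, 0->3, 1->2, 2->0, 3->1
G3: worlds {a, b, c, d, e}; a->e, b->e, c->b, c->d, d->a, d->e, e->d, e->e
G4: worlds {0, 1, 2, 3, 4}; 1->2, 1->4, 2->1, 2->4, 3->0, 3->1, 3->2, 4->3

none

This is the axiom for symmetry; its first-order frame correspondent is ∀x ∀y (Rxy → Ryx).
G1: fails — Rdb but not Rbd.
G2: fails — R31 but not R13.
G3: fails — Rcd but not Rdc.
G4: fails — R32 but not R23.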